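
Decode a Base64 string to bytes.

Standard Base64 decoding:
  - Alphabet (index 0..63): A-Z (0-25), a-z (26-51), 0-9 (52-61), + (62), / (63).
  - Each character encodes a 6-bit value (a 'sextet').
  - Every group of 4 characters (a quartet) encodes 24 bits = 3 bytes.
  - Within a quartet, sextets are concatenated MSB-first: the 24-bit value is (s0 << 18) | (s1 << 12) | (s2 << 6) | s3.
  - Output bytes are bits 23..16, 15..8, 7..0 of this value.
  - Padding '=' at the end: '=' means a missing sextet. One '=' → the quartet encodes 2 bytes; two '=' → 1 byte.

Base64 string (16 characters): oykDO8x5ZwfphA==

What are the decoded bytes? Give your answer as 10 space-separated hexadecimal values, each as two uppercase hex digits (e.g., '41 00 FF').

Answer: A3 29 03 3B CC 79 67 07 E9 84

Derivation:
After char 0 ('o'=40): chars_in_quartet=1 acc=0x28 bytes_emitted=0
After char 1 ('y'=50): chars_in_quartet=2 acc=0xA32 bytes_emitted=0
After char 2 ('k'=36): chars_in_quartet=3 acc=0x28CA4 bytes_emitted=0
After char 3 ('D'=3): chars_in_quartet=4 acc=0xA32903 -> emit A3 29 03, reset; bytes_emitted=3
After char 4 ('O'=14): chars_in_quartet=1 acc=0xE bytes_emitted=3
After char 5 ('8'=60): chars_in_quartet=2 acc=0x3BC bytes_emitted=3
After char 6 ('x'=49): chars_in_quartet=3 acc=0xEF31 bytes_emitted=3
After char 7 ('5'=57): chars_in_quartet=4 acc=0x3BCC79 -> emit 3B CC 79, reset; bytes_emitted=6
After char 8 ('Z'=25): chars_in_quartet=1 acc=0x19 bytes_emitted=6
After char 9 ('w'=48): chars_in_quartet=2 acc=0x670 bytes_emitted=6
After char 10 ('f'=31): chars_in_quartet=3 acc=0x19C1F bytes_emitted=6
After char 11 ('p'=41): chars_in_quartet=4 acc=0x6707E9 -> emit 67 07 E9, reset; bytes_emitted=9
After char 12 ('h'=33): chars_in_quartet=1 acc=0x21 bytes_emitted=9
After char 13 ('A'=0): chars_in_quartet=2 acc=0x840 bytes_emitted=9
Padding '==': partial quartet acc=0x840 -> emit 84; bytes_emitted=10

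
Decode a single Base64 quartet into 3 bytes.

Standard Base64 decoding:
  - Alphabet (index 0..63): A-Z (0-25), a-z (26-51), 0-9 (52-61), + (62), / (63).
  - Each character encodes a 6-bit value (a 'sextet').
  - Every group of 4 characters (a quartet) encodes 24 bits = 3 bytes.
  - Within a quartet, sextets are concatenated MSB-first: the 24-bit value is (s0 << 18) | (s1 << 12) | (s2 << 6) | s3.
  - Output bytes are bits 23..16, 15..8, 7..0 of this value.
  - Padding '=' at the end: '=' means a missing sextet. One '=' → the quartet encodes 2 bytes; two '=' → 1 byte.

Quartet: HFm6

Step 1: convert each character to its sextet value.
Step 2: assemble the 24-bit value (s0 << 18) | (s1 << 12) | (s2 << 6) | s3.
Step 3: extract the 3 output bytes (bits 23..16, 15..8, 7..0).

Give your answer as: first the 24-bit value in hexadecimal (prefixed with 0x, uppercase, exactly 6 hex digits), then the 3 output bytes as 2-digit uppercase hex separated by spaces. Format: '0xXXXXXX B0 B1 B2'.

Sextets: H=7, F=5, m=38, 6=58
24-bit: (7<<18) | (5<<12) | (38<<6) | 58
      = 0x1C0000 | 0x005000 | 0x000980 | 0x00003A
      = 0x1C59BA
Bytes: (v>>16)&0xFF=1C, (v>>8)&0xFF=59, v&0xFF=BA

Answer: 0x1C59BA 1C 59 BA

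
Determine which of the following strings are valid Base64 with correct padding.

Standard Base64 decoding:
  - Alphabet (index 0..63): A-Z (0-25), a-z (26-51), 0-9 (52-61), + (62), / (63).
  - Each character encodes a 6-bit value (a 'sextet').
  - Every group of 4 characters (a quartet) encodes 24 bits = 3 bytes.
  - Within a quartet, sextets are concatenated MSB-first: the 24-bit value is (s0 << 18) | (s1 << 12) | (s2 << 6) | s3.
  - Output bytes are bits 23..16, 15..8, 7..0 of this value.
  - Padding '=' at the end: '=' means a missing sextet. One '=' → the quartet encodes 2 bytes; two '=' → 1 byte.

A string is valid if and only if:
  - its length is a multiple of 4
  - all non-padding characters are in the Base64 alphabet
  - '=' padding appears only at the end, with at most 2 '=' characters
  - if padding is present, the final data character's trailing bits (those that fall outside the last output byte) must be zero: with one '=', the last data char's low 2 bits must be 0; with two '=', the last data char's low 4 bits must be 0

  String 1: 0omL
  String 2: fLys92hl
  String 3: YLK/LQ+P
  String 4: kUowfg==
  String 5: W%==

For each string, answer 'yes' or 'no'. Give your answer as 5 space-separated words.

Answer: yes yes yes yes no

Derivation:
String 1: '0omL' → valid
String 2: 'fLys92hl' → valid
String 3: 'YLK/LQ+P' → valid
String 4: 'kUowfg==' → valid
String 5: 'W%==' → invalid (bad char(s): ['%'])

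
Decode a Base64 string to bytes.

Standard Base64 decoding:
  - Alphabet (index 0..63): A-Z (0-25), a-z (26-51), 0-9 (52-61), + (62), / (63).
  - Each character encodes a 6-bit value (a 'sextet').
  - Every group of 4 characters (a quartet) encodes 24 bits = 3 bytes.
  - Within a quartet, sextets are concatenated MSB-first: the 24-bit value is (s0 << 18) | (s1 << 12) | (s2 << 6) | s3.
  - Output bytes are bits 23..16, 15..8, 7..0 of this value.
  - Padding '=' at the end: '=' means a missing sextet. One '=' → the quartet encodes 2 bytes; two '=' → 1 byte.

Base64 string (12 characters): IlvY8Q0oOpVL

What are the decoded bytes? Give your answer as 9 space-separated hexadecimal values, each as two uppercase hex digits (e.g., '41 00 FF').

After char 0 ('I'=8): chars_in_quartet=1 acc=0x8 bytes_emitted=0
After char 1 ('l'=37): chars_in_quartet=2 acc=0x225 bytes_emitted=0
After char 2 ('v'=47): chars_in_quartet=3 acc=0x896F bytes_emitted=0
After char 3 ('Y'=24): chars_in_quartet=4 acc=0x225BD8 -> emit 22 5B D8, reset; bytes_emitted=3
After char 4 ('8'=60): chars_in_quartet=1 acc=0x3C bytes_emitted=3
After char 5 ('Q'=16): chars_in_quartet=2 acc=0xF10 bytes_emitted=3
After char 6 ('0'=52): chars_in_quartet=3 acc=0x3C434 bytes_emitted=3
After char 7 ('o'=40): chars_in_quartet=4 acc=0xF10D28 -> emit F1 0D 28, reset; bytes_emitted=6
After char 8 ('O'=14): chars_in_quartet=1 acc=0xE bytes_emitted=6
After char 9 ('p'=41): chars_in_quartet=2 acc=0x3A9 bytes_emitted=6
After char 10 ('V'=21): chars_in_quartet=3 acc=0xEA55 bytes_emitted=6
After char 11 ('L'=11): chars_in_quartet=4 acc=0x3A954B -> emit 3A 95 4B, reset; bytes_emitted=9

Answer: 22 5B D8 F1 0D 28 3A 95 4B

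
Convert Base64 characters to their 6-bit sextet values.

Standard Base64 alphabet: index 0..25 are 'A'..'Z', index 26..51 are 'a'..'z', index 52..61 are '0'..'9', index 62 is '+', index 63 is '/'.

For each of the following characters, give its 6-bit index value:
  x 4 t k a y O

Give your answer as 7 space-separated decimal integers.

Answer: 49 56 45 36 26 50 14

Derivation:
'x': a..z range, 26 + ord('x') − ord('a') = 49
'4': 0..9 range, 52 + ord('4') − ord('0') = 56
't': a..z range, 26 + ord('t') − ord('a') = 45
'k': a..z range, 26 + ord('k') − ord('a') = 36
'a': a..z range, 26 + ord('a') − ord('a') = 26
'y': a..z range, 26 + ord('y') − ord('a') = 50
'O': A..Z range, ord('O') − ord('A') = 14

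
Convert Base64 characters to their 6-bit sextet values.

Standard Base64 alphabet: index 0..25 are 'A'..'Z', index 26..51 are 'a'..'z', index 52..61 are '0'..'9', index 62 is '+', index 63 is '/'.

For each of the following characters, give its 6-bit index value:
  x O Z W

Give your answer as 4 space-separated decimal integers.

'x': a..z range, 26 + ord('x') − ord('a') = 49
'O': A..Z range, ord('O') − ord('A') = 14
'Z': A..Z range, ord('Z') − ord('A') = 25
'W': A..Z range, ord('W') − ord('A') = 22

Answer: 49 14 25 22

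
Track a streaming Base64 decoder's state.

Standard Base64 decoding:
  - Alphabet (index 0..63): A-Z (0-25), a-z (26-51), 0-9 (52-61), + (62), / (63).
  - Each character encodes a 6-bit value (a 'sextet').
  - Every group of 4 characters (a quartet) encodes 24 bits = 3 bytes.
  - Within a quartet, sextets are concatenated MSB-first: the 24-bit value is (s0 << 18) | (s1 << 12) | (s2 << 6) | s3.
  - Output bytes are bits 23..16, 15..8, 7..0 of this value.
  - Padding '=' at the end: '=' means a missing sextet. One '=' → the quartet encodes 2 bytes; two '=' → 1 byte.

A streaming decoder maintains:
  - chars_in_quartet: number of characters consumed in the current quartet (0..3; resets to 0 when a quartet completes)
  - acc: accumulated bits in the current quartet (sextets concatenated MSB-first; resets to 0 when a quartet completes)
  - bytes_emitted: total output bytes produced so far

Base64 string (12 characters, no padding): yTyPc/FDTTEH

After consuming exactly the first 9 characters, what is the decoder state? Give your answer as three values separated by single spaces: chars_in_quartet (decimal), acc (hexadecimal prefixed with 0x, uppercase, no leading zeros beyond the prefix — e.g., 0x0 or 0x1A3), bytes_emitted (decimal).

Answer: 1 0x13 6

Derivation:
After char 0 ('y'=50): chars_in_quartet=1 acc=0x32 bytes_emitted=0
After char 1 ('T'=19): chars_in_quartet=2 acc=0xC93 bytes_emitted=0
After char 2 ('y'=50): chars_in_quartet=3 acc=0x324F2 bytes_emitted=0
After char 3 ('P'=15): chars_in_quartet=4 acc=0xC93C8F -> emit C9 3C 8F, reset; bytes_emitted=3
After char 4 ('c'=28): chars_in_quartet=1 acc=0x1C bytes_emitted=3
After char 5 ('/'=63): chars_in_quartet=2 acc=0x73F bytes_emitted=3
After char 6 ('F'=5): chars_in_quartet=3 acc=0x1CFC5 bytes_emitted=3
After char 7 ('D'=3): chars_in_quartet=4 acc=0x73F143 -> emit 73 F1 43, reset; bytes_emitted=6
After char 8 ('T'=19): chars_in_quartet=1 acc=0x13 bytes_emitted=6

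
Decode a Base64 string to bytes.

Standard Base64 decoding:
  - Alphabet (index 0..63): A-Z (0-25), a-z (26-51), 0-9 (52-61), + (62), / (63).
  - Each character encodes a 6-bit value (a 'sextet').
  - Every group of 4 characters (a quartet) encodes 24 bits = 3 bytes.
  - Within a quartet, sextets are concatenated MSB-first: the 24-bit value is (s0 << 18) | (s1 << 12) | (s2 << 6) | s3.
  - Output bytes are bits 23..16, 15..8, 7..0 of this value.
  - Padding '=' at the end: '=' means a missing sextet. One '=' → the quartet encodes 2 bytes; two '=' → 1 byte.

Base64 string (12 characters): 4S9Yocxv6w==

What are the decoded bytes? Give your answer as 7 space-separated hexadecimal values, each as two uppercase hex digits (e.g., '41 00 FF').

Answer: E1 2F 58 A1 CC 6F EB

Derivation:
After char 0 ('4'=56): chars_in_quartet=1 acc=0x38 bytes_emitted=0
After char 1 ('S'=18): chars_in_quartet=2 acc=0xE12 bytes_emitted=0
After char 2 ('9'=61): chars_in_quartet=3 acc=0x384BD bytes_emitted=0
After char 3 ('Y'=24): chars_in_quartet=4 acc=0xE12F58 -> emit E1 2F 58, reset; bytes_emitted=3
After char 4 ('o'=40): chars_in_quartet=1 acc=0x28 bytes_emitted=3
After char 5 ('c'=28): chars_in_quartet=2 acc=0xA1C bytes_emitted=3
After char 6 ('x'=49): chars_in_quartet=3 acc=0x28731 bytes_emitted=3
After char 7 ('v'=47): chars_in_quartet=4 acc=0xA1CC6F -> emit A1 CC 6F, reset; bytes_emitted=6
After char 8 ('6'=58): chars_in_quartet=1 acc=0x3A bytes_emitted=6
After char 9 ('w'=48): chars_in_quartet=2 acc=0xEB0 bytes_emitted=6
Padding '==': partial quartet acc=0xEB0 -> emit EB; bytes_emitted=7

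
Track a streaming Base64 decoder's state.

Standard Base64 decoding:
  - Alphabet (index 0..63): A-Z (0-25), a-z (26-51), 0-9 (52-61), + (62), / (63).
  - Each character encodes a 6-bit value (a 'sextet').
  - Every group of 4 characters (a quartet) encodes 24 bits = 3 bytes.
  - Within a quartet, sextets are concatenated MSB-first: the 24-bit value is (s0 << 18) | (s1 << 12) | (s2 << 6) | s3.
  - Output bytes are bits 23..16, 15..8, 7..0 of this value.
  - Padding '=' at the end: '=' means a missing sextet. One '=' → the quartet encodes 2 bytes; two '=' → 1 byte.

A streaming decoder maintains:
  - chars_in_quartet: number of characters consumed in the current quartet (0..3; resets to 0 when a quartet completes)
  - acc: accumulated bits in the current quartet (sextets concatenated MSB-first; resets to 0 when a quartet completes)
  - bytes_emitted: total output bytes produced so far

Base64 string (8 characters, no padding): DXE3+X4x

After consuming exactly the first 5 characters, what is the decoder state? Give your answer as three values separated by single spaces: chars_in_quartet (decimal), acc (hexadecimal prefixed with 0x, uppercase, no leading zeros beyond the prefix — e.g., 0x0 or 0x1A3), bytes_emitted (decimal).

After char 0 ('D'=3): chars_in_quartet=1 acc=0x3 bytes_emitted=0
After char 1 ('X'=23): chars_in_quartet=2 acc=0xD7 bytes_emitted=0
After char 2 ('E'=4): chars_in_quartet=3 acc=0x35C4 bytes_emitted=0
After char 3 ('3'=55): chars_in_quartet=4 acc=0xD7137 -> emit 0D 71 37, reset; bytes_emitted=3
After char 4 ('+'=62): chars_in_quartet=1 acc=0x3E bytes_emitted=3

Answer: 1 0x3E 3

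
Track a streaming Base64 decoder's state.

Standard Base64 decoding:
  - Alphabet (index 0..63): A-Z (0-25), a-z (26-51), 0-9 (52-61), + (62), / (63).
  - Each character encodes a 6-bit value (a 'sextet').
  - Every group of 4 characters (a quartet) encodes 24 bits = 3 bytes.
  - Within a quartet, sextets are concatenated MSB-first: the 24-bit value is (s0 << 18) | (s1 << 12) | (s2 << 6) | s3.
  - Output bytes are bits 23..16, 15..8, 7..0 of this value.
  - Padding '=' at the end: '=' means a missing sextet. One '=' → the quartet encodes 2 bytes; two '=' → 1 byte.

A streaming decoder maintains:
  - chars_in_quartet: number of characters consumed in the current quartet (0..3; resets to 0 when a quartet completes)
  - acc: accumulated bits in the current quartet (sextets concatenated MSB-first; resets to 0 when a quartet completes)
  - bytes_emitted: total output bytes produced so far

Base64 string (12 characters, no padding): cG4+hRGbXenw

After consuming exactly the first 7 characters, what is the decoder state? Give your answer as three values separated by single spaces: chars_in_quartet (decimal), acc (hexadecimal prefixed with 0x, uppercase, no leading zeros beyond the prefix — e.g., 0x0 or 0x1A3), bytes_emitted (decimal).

After char 0 ('c'=28): chars_in_quartet=1 acc=0x1C bytes_emitted=0
After char 1 ('G'=6): chars_in_quartet=2 acc=0x706 bytes_emitted=0
After char 2 ('4'=56): chars_in_quartet=3 acc=0x1C1B8 bytes_emitted=0
After char 3 ('+'=62): chars_in_quartet=4 acc=0x706E3E -> emit 70 6E 3E, reset; bytes_emitted=3
After char 4 ('h'=33): chars_in_quartet=1 acc=0x21 bytes_emitted=3
After char 5 ('R'=17): chars_in_quartet=2 acc=0x851 bytes_emitted=3
After char 6 ('G'=6): chars_in_quartet=3 acc=0x21446 bytes_emitted=3

Answer: 3 0x21446 3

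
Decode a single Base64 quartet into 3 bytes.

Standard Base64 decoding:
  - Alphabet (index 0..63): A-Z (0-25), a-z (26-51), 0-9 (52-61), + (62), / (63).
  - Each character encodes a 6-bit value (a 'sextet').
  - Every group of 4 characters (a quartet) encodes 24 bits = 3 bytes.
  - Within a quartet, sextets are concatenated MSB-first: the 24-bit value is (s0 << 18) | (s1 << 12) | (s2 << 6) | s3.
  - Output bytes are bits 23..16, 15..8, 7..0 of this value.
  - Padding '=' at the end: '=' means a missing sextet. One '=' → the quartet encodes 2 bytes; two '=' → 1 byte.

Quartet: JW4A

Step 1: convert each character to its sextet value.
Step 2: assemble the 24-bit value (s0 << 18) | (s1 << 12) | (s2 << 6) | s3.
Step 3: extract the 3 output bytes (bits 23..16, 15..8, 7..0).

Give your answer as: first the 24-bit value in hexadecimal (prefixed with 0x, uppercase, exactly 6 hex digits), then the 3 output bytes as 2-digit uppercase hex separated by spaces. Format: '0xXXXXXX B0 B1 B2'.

Answer: 0x256E00 25 6E 00

Derivation:
Sextets: J=9, W=22, 4=56, A=0
24-bit: (9<<18) | (22<<12) | (56<<6) | 0
      = 0x240000 | 0x016000 | 0x000E00 | 0x000000
      = 0x256E00
Bytes: (v>>16)&0xFF=25, (v>>8)&0xFF=6E, v&0xFF=00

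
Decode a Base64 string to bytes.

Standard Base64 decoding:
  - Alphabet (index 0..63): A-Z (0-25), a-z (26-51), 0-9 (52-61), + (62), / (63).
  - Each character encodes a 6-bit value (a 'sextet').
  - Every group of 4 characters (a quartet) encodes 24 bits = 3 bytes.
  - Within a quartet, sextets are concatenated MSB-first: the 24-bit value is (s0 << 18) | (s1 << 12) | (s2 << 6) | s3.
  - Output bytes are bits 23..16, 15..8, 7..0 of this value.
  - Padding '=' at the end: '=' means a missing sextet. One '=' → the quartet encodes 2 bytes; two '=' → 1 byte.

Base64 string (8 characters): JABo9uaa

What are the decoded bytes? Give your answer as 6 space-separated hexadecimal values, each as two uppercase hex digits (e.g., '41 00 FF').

Answer: 24 00 68 F6 E6 9A

Derivation:
After char 0 ('J'=9): chars_in_quartet=1 acc=0x9 bytes_emitted=0
After char 1 ('A'=0): chars_in_quartet=2 acc=0x240 bytes_emitted=0
After char 2 ('B'=1): chars_in_quartet=3 acc=0x9001 bytes_emitted=0
After char 3 ('o'=40): chars_in_quartet=4 acc=0x240068 -> emit 24 00 68, reset; bytes_emitted=3
After char 4 ('9'=61): chars_in_quartet=1 acc=0x3D bytes_emitted=3
After char 5 ('u'=46): chars_in_quartet=2 acc=0xF6E bytes_emitted=3
After char 6 ('a'=26): chars_in_quartet=3 acc=0x3DB9A bytes_emitted=3
After char 7 ('a'=26): chars_in_quartet=4 acc=0xF6E69A -> emit F6 E6 9A, reset; bytes_emitted=6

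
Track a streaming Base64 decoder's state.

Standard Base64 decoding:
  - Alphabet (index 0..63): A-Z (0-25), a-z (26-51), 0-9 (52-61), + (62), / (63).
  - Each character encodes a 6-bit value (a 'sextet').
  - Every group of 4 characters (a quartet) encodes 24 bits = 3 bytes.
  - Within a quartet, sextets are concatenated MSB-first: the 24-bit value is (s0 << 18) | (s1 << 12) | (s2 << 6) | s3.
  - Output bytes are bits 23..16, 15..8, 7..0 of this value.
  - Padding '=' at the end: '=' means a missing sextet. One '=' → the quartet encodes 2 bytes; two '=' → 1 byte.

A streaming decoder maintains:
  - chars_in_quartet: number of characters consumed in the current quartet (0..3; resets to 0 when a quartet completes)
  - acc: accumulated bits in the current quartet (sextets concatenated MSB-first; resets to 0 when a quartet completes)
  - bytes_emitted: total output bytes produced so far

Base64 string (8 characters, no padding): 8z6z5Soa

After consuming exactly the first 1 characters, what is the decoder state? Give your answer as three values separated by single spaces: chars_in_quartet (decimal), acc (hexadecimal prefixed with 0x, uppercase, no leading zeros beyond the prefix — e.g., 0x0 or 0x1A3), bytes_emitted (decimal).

After char 0 ('8'=60): chars_in_quartet=1 acc=0x3C bytes_emitted=0

Answer: 1 0x3C 0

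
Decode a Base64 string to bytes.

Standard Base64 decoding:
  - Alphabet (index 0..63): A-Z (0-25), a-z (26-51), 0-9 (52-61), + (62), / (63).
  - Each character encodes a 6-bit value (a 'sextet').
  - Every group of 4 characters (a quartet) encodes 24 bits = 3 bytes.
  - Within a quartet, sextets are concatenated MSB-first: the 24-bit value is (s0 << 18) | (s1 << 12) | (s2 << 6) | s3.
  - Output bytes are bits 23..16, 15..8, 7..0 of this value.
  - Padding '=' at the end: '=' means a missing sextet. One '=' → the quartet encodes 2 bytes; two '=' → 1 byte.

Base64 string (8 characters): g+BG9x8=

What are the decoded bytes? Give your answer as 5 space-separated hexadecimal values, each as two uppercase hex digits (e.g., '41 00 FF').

Answer: 83 E0 46 F7 1F

Derivation:
After char 0 ('g'=32): chars_in_quartet=1 acc=0x20 bytes_emitted=0
After char 1 ('+'=62): chars_in_quartet=2 acc=0x83E bytes_emitted=0
After char 2 ('B'=1): chars_in_quartet=3 acc=0x20F81 bytes_emitted=0
After char 3 ('G'=6): chars_in_quartet=4 acc=0x83E046 -> emit 83 E0 46, reset; bytes_emitted=3
After char 4 ('9'=61): chars_in_quartet=1 acc=0x3D bytes_emitted=3
After char 5 ('x'=49): chars_in_quartet=2 acc=0xF71 bytes_emitted=3
After char 6 ('8'=60): chars_in_quartet=3 acc=0x3DC7C bytes_emitted=3
Padding '=': partial quartet acc=0x3DC7C -> emit F7 1F; bytes_emitted=5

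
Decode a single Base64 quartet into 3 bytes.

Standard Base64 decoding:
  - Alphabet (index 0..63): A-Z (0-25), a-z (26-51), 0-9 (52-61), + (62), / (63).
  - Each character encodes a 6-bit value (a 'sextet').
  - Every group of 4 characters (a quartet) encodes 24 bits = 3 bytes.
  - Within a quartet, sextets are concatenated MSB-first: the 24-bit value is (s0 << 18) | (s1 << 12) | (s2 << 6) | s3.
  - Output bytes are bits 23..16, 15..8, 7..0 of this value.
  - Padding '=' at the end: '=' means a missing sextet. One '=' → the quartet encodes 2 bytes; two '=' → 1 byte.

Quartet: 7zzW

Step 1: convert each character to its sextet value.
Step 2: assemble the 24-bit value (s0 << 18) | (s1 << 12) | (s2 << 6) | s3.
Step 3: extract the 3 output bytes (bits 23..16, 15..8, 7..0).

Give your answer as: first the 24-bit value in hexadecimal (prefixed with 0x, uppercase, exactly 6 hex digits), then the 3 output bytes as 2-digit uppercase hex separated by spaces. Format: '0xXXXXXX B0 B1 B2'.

Sextets: 7=59, z=51, z=51, W=22
24-bit: (59<<18) | (51<<12) | (51<<6) | 22
      = 0xEC0000 | 0x033000 | 0x000CC0 | 0x000016
      = 0xEF3CD6
Bytes: (v>>16)&0xFF=EF, (v>>8)&0xFF=3C, v&0xFF=D6

Answer: 0xEF3CD6 EF 3C D6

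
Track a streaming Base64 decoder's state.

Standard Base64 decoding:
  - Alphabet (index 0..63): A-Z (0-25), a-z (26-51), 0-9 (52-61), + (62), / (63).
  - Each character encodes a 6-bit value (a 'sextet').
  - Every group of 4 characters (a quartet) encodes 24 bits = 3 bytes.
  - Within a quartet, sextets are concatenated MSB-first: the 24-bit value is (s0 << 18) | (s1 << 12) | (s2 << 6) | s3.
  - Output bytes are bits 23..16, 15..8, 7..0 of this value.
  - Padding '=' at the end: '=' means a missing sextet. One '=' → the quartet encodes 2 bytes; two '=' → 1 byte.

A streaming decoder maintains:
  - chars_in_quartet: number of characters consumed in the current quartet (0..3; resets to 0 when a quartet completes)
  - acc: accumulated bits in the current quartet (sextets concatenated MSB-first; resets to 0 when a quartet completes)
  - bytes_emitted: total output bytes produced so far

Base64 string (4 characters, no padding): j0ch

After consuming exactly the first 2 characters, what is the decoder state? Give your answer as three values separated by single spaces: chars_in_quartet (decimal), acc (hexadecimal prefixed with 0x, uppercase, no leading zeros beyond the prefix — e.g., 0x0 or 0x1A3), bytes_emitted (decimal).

Answer: 2 0x8F4 0

Derivation:
After char 0 ('j'=35): chars_in_quartet=1 acc=0x23 bytes_emitted=0
After char 1 ('0'=52): chars_in_quartet=2 acc=0x8F4 bytes_emitted=0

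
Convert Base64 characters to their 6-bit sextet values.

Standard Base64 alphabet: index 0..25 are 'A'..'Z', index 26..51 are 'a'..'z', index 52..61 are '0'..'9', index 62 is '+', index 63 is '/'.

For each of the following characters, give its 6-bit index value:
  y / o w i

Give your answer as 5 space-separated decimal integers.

Answer: 50 63 40 48 34

Derivation:
'y': a..z range, 26 + ord('y') − ord('a') = 50
'/': index 63
'o': a..z range, 26 + ord('o') − ord('a') = 40
'w': a..z range, 26 + ord('w') − ord('a') = 48
'i': a..z range, 26 + ord('i') − ord('a') = 34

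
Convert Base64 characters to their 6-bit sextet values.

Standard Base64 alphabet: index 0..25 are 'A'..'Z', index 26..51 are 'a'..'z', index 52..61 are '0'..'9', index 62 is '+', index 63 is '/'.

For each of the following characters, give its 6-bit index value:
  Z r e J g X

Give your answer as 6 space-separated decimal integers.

Answer: 25 43 30 9 32 23

Derivation:
'Z': A..Z range, ord('Z') − ord('A') = 25
'r': a..z range, 26 + ord('r') − ord('a') = 43
'e': a..z range, 26 + ord('e') − ord('a') = 30
'J': A..Z range, ord('J') − ord('A') = 9
'g': a..z range, 26 + ord('g') − ord('a') = 32
'X': A..Z range, ord('X') − ord('A') = 23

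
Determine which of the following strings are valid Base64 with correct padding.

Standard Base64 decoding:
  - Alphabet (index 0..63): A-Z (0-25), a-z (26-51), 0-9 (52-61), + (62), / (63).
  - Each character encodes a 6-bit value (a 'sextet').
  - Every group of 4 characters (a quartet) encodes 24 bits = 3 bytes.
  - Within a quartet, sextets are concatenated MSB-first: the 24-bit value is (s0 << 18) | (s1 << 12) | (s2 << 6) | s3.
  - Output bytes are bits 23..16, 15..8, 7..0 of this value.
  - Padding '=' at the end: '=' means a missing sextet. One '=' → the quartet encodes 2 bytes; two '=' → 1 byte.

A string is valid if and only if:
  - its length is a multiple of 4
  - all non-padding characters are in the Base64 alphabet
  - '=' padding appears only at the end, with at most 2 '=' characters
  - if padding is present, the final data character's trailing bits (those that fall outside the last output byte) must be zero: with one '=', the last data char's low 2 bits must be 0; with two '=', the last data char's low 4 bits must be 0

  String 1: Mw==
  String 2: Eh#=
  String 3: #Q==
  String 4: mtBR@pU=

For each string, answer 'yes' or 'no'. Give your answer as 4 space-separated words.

Answer: yes no no no

Derivation:
String 1: 'Mw==' → valid
String 2: 'Eh#=' → invalid (bad char(s): ['#'])
String 3: '#Q==' → invalid (bad char(s): ['#'])
String 4: 'mtBR@pU=' → invalid (bad char(s): ['@'])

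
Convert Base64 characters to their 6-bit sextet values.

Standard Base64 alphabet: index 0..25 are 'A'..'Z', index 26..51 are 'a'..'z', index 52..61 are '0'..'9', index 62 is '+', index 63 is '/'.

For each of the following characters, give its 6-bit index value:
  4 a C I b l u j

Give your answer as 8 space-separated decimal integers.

Answer: 56 26 2 8 27 37 46 35

Derivation:
'4': 0..9 range, 52 + ord('4') − ord('0') = 56
'a': a..z range, 26 + ord('a') − ord('a') = 26
'C': A..Z range, ord('C') − ord('A') = 2
'I': A..Z range, ord('I') − ord('A') = 8
'b': a..z range, 26 + ord('b') − ord('a') = 27
'l': a..z range, 26 + ord('l') − ord('a') = 37
'u': a..z range, 26 + ord('u') − ord('a') = 46
'j': a..z range, 26 + ord('j') − ord('a') = 35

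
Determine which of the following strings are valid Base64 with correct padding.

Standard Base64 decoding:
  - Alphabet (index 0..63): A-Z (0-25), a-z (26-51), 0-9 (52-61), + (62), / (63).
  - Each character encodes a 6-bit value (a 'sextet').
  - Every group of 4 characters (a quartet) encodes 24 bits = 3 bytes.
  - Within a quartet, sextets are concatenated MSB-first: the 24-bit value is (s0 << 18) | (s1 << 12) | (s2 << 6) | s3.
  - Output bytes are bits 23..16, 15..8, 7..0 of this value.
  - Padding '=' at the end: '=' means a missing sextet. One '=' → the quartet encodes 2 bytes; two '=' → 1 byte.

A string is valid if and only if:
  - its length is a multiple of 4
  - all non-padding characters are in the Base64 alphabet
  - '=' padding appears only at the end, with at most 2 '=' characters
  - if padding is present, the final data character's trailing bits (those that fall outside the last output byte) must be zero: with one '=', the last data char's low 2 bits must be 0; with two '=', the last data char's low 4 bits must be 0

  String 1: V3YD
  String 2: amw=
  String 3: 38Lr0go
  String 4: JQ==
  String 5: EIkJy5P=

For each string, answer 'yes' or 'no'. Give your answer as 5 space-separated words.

String 1: 'V3YD' → valid
String 2: 'amw=' → valid
String 3: '38Lr0go' → invalid (len=7 not mult of 4)
String 4: 'JQ==' → valid
String 5: 'EIkJy5P=' → invalid (bad trailing bits)

Answer: yes yes no yes no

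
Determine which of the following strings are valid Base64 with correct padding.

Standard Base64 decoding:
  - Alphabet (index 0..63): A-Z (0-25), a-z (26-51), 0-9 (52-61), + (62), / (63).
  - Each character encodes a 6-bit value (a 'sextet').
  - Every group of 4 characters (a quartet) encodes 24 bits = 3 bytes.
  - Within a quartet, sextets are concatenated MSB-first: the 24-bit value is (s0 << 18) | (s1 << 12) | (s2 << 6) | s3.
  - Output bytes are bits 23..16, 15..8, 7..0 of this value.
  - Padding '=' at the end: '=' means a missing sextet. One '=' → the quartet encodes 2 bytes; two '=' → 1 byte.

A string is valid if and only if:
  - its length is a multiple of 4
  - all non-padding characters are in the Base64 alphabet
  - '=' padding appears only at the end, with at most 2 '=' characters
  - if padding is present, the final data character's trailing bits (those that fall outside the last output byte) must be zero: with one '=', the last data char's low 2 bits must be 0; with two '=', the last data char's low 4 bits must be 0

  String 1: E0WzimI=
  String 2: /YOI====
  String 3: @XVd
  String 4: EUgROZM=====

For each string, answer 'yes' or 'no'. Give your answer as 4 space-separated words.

Answer: yes no no no

Derivation:
String 1: 'E0WzimI=' → valid
String 2: '/YOI====' → invalid (4 pad chars (max 2))
String 3: '@XVd' → invalid (bad char(s): ['@'])
String 4: 'EUgROZM=====' → invalid (5 pad chars (max 2))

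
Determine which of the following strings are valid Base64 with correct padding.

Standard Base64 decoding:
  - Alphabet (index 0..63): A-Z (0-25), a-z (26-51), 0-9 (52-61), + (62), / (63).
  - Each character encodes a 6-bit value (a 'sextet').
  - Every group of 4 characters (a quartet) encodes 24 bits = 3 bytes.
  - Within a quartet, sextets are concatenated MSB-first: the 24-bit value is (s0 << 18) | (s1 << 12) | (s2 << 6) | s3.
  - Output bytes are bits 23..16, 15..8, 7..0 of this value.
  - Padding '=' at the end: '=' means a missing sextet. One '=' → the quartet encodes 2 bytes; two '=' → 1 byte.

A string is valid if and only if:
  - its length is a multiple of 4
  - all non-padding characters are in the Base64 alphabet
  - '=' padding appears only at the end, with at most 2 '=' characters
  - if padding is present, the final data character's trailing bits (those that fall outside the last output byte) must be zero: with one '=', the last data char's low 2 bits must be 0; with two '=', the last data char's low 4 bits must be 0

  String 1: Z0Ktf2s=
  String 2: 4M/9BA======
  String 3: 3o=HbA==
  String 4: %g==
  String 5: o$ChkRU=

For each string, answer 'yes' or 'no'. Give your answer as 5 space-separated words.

String 1: 'Z0Ktf2s=' → valid
String 2: '4M/9BA======' → invalid (6 pad chars (max 2))
String 3: '3o=HbA==' → invalid (bad char(s): ['=']; '=' in middle)
String 4: '%g==' → invalid (bad char(s): ['%'])
String 5: 'o$ChkRU=' → invalid (bad char(s): ['$'])

Answer: yes no no no no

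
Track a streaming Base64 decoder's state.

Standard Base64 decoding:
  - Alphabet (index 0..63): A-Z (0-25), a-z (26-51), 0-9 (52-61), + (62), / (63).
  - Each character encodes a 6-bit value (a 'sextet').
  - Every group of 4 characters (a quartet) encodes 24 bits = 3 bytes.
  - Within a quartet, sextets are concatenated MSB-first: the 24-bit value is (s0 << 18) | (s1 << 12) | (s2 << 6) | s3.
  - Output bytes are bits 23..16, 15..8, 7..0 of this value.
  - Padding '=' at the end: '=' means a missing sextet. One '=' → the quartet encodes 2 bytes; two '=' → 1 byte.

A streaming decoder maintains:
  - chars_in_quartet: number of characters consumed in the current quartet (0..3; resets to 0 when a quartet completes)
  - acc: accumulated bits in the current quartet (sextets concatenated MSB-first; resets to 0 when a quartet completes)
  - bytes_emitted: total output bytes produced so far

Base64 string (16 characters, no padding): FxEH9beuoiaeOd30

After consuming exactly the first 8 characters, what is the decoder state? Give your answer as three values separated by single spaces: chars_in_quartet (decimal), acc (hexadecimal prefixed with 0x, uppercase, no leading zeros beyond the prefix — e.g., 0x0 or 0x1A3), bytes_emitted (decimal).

Answer: 0 0x0 6

Derivation:
After char 0 ('F'=5): chars_in_quartet=1 acc=0x5 bytes_emitted=0
After char 1 ('x'=49): chars_in_quartet=2 acc=0x171 bytes_emitted=0
After char 2 ('E'=4): chars_in_quartet=3 acc=0x5C44 bytes_emitted=0
After char 3 ('H'=7): chars_in_quartet=4 acc=0x171107 -> emit 17 11 07, reset; bytes_emitted=3
After char 4 ('9'=61): chars_in_quartet=1 acc=0x3D bytes_emitted=3
After char 5 ('b'=27): chars_in_quartet=2 acc=0xF5B bytes_emitted=3
After char 6 ('e'=30): chars_in_quartet=3 acc=0x3D6DE bytes_emitted=3
After char 7 ('u'=46): chars_in_quartet=4 acc=0xF5B7AE -> emit F5 B7 AE, reset; bytes_emitted=6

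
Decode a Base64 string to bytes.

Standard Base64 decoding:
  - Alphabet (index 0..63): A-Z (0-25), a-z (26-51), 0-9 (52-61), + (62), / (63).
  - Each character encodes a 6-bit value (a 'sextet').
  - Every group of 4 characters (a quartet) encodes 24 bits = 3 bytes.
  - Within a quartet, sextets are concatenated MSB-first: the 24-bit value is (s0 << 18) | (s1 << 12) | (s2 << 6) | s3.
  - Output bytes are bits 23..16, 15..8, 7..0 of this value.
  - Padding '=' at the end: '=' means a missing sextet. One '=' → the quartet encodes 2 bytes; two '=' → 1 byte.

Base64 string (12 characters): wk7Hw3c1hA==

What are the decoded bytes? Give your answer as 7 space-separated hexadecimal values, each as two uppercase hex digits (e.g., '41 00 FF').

Answer: C2 4E C7 C3 77 35 84

Derivation:
After char 0 ('w'=48): chars_in_quartet=1 acc=0x30 bytes_emitted=0
After char 1 ('k'=36): chars_in_quartet=2 acc=0xC24 bytes_emitted=0
After char 2 ('7'=59): chars_in_quartet=3 acc=0x3093B bytes_emitted=0
After char 3 ('H'=7): chars_in_quartet=4 acc=0xC24EC7 -> emit C2 4E C7, reset; bytes_emitted=3
After char 4 ('w'=48): chars_in_quartet=1 acc=0x30 bytes_emitted=3
After char 5 ('3'=55): chars_in_quartet=2 acc=0xC37 bytes_emitted=3
After char 6 ('c'=28): chars_in_quartet=3 acc=0x30DDC bytes_emitted=3
After char 7 ('1'=53): chars_in_quartet=4 acc=0xC37735 -> emit C3 77 35, reset; bytes_emitted=6
After char 8 ('h'=33): chars_in_quartet=1 acc=0x21 bytes_emitted=6
After char 9 ('A'=0): chars_in_quartet=2 acc=0x840 bytes_emitted=6
Padding '==': partial quartet acc=0x840 -> emit 84; bytes_emitted=7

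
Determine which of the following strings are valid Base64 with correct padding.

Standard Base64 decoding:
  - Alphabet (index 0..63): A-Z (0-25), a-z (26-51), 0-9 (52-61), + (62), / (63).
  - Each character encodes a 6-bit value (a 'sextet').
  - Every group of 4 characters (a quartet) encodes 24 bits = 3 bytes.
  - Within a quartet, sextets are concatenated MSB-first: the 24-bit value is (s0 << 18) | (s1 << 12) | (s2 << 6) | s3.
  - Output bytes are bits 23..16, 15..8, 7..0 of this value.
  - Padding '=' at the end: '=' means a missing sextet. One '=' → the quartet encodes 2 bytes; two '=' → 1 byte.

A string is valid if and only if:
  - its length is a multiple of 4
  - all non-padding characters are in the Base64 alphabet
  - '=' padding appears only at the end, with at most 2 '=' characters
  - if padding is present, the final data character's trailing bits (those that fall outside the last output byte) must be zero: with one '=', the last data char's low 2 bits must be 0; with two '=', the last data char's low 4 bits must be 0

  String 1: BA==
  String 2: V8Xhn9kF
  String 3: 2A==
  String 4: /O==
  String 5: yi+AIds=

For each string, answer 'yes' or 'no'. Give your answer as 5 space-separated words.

String 1: 'BA==' → valid
String 2: 'V8Xhn9kF' → valid
String 3: '2A==' → valid
String 4: '/O==' → invalid (bad trailing bits)
String 5: 'yi+AIds=' → valid

Answer: yes yes yes no yes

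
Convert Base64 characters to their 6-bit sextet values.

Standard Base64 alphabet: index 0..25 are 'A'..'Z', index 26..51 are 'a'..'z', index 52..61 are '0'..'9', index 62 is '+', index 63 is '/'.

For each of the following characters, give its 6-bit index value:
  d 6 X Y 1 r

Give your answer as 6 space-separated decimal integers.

'd': a..z range, 26 + ord('d') − ord('a') = 29
'6': 0..9 range, 52 + ord('6') − ord('0') = 58
'X': A..Z range, ord('X') − ord('A') = 23
'Y': A..Z range, ord('Y') − ord('A') = 24
'1': 0..9 range, 52 + ord('1') − ord('0') = 53
'r': a..z range, 26 + ord('r') − ord('a') = 43

Answer: 29 58 23 24 53 43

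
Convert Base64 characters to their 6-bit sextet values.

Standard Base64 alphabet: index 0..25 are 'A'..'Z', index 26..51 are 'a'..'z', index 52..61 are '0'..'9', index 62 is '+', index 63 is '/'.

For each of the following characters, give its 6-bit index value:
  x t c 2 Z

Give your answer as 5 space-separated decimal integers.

'x': a..z range, 26 + ord('x') − ord('a') = 49
't': a..z range, 26 + ord('t') − ord('a') = 45
'c': a..z range, 26 + ord('c') − ord('a') = 28
'2': 0..9 range, 52 + ord('2') − ord('0') = 54
'Z': A..Z range, ord('Z') − ord('A') = 25

Answer: 49 45 28 54 25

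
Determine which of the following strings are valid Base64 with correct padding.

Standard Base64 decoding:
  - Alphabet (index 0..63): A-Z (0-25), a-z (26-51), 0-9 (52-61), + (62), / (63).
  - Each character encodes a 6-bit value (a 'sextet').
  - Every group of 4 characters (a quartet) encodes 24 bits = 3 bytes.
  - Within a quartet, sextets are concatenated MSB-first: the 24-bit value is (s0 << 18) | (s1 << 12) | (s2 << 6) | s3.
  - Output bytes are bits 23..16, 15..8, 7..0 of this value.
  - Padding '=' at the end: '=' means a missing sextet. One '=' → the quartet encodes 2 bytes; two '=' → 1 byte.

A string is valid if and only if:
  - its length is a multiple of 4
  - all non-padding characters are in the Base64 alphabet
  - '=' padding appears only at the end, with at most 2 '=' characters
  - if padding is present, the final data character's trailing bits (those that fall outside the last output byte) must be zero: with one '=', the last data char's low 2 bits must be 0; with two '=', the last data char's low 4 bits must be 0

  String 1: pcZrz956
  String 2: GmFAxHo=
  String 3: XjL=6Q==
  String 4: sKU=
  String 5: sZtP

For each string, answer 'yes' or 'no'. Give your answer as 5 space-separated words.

String 1: 'pcZrz956' → valid
String 2: 'GmFAxHo=' → valid
String 3: 'XjL=6Q==' → invalid (bad char(s): ['=']; '=' in middle)
String 4: 'sKU=' → valid
String 5: 'sZtP' → valid

Answer: yes yes no yes yes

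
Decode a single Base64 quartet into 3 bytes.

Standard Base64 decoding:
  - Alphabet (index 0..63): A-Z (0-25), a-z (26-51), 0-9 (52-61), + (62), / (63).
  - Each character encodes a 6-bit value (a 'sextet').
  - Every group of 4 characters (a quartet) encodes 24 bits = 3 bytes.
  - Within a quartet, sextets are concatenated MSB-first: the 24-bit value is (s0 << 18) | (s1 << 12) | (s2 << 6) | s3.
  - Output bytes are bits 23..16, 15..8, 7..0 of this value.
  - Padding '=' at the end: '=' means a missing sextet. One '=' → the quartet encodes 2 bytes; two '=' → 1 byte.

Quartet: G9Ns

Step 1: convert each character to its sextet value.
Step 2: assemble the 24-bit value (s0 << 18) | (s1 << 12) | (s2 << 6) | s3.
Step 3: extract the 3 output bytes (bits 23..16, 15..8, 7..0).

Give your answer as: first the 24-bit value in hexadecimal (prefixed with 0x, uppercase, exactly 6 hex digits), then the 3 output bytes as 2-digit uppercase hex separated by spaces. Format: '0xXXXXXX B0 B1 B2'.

Sextets: G=6, 9=61, N=13, s=44
24-bit: (6<<18) | (61<<12) | (13<<6) | 44
      = 0x180000 | 0x03D000 | 0x000340 | 0x00002C
      = 0x1BD36C
Bytes: (v>>16)&0xFF=1B, (v>>8)&0xFF=D3, v&0xFF=6C

Answer: 0x1BD36C 1B D3 6C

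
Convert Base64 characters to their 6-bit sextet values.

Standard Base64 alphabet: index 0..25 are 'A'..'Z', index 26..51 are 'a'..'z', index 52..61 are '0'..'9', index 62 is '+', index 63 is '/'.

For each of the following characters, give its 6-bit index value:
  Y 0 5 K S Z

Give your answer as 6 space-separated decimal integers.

Answer: 24 52 57 10 18 25

Derivation:
'Y': A..Z range, ord('Y') − ord('A') = 24
'0': 0..9 range, 52 + ord('0') − ord('0') = 52
'5': 0..9 range, 52 + ord('5') − ord('0') = 57
'K': A..Z range, ord('K') − ord('A') = 10
'S': A..Z range, ord('S') − ord('A') = 18
'Z': A..Z range, ord('Z') − ord('A') = 25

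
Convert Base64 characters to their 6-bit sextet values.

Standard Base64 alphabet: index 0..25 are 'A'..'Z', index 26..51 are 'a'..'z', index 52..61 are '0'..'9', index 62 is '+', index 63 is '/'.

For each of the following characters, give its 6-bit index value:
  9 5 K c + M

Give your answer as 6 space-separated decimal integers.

'9': 0..9 range, 52 + ord('9') − ord('0') = 61
'5': 0..9 range, 52 + ord('5') − ord('0') = 57
'K': A..Z range, ord('K') − ord('A') = 10
'c': a..z range, 26 + ord('c') − ord('a') = 28
'+': index 62
'M': A..Z range, ord('M') − ord('A') = 12

Answer: 61 57 10 28 62 12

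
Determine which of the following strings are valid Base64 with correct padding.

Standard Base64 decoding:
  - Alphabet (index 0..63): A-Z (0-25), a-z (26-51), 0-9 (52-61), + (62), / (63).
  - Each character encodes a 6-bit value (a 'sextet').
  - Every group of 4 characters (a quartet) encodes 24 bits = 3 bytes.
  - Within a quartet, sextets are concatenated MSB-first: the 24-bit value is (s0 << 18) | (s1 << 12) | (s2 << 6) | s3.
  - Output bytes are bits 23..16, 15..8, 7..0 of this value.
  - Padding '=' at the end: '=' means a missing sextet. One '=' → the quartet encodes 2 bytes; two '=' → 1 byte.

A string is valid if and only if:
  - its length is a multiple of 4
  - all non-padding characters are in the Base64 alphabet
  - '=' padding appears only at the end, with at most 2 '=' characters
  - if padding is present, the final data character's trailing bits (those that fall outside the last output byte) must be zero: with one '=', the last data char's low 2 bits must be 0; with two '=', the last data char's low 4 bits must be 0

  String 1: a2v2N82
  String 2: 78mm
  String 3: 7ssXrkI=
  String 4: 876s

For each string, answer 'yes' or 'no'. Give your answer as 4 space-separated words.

Answer: no yes yes yes

Derivation:
String 1: 'a2v2N82' → invalid (len=7 not mult of 4)
String 2: '78mm' → valid
String 3: '7ssXrkI=' → valid
String 4: '876s' → valid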